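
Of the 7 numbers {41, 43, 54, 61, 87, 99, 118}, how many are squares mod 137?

(41/137) = -1 → non-residue.
(43/137) = -1 → non-residue.
(54/137) = -1 → non-residue.
(61/137) = +1 → QR.
(87/137) = +1 → QR.
(99/137) = +1 → QR.
(118/137) = +1 → QR.
Total quadratic residues among the 7: 4.

4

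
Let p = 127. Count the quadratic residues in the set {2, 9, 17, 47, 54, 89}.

4

(2/127) = +1 → QR.
(9/127) = +1 → QR.
(17/127) = +1 → QR.
(47/127) = +1 → QR.
(54/127) = -1 → non-residue.
(89/127) = -1 → non-residue.
Total quadratic residues among the 6: 4.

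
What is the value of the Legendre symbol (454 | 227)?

First reduce: 454 ≡ 0 (mod 227).
Top reduces to 0: gcd > 1, so the symbol is 0.

0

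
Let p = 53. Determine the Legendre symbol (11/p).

1

Euler's criterion: (11/53) ≡ 11^26 (mod 53).
11^2 ≡ 15 (mod 53)
11^4 ≡ 13 (mod 53)
11^8 ≡ 10 (mod 53)
11^16 ≡ 47 (mod 53)
11^26 = 11^(16+8+2) ≡ 1 (mod 53).
Result is 1, so (11/53) = 1.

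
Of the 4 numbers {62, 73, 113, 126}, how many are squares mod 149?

2

(62/149) = -1 → non-residue.
(73/149) = +1 → QR.
(113/149) = +1 → QR.
(126/149) = -1 → non-residue.
Total quadratic residues among the 4: 2.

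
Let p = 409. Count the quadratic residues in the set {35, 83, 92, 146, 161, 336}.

2

(35/409) = -1 → non-residue.
(83/409) = +1 → QR.
(92/409) = +1 → QR.
(146/409) = -1 → non-residue.
(161/409) = -1 → non-residue.
(336/409) = -1 → non-residue.
Total quadratic residues among the 6: 2.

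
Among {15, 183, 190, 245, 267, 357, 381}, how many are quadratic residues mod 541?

2

(15/541) = +1 → QR.
(183/541) = -1 → non-residue.
(190/541) = -1 → non-residue.
(245/541) = +1 → QR.
(267/541) = -1 → non-residue.
(357/541) = -1 → non-residue.
(381/541) = -1 → non-residue.
Total quadratic residues among the 7: 2.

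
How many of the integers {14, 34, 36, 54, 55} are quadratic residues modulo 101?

(14/101) = +1 → QR.
(34/101) = -1 → non-residue.
(36/101) = +1 → QR.
(54/101) = +1 → QR.
(55/101) = -1 → non-residue.
Total quadratic residues among the 5: 3.

3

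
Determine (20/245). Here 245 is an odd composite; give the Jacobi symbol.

0

Pull out 2^2: since 245 ≡ 5 (mod 8), (2/245) = -1, so (2/245)^2 = +1.
Reciprocity: 5 ≡ 1 and 245 ≡ 1 (mod 4), so (5/245) = +(245/5).
Reduce top mod 5: now compute (0/5).
Top reduces to 0: gcd > 1, so the symbol is 0.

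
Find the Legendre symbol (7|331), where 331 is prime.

Reciprocity: 7 ≡ 3 and 331 ≡ 3 (mod 4), so (7/331) = −(331/7).
Reduce top mod 7: now compute (2/7).
Pull out 2: since 7 ≡ 7 (mod 8), (2/7) = +1.
Reached (1/7) = 1. Collecting the sign flips along the way, the symbol is -1.

-1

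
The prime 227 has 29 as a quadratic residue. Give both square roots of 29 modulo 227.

16, 211

Since 227 ≡ 3 (mod 4), a square root of 29 is 29^((227+1)/4) = 29^57 mod 227.
Repeated squaring: 29^2≡160, 29^4≡176, 29^8≡104, 29^16≡147, 29^32≡44 (mod 227).
29^57 = 29^(32+16+8+1) ≡ 16 (mod 227).
Check: 16² = 256 ≡ 29 (mod 227). The two roots are 16 and 211.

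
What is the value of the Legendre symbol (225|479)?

1

Reciprocity: 225 ≡ 1 and 479 ≡ 3 (mod 4), so (225/479) = +(479/225).
Reduce top mod 225: now compute (29/225).
Reciprocity: 29 ≡ 1 and 225 ≡ 1 (mod 4), so (29/225) = +(225/29).
Reduce top mod 29: now compute (22/29).
Pull out 2: since 29 ≡ 5 (mod 8), (2/29) = -1.
Reciprocity: 11 ≡ 3 and 29 ≡ 1 (mod 4), so (11/29) = +(29/11).
Reduce top mod 11: now compute (7/11).
Reciprocity: 7 ≡ 3 and 11 ≡ 3 (mod 4), so (7/11) = −(11/7).
Reduce top mod 7: now compute (4/7).
Pull out 2^2: since 7 ≡ 7 (mod 8), (2/7) = +1, so (2/7)^2 = +1.
Reached (1/7) = 1. Collecting the sign flips along the way, the symbol is +1.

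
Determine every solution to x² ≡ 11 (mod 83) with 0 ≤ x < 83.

Since 83 ≡ 3 (mod 4), a square root of 11 is 11^((83+1)/4) = 11^21 mod 83.
Repeated squaring: 11^2≡38, 11^4≡33, 11^8≡10, 11^16≡17 (mod 83).
11^21 = 11^(16+4+1) ≡ 29 (mod 83).
Check: 29² = 841 ≡ 11 (mod 83). The two roots are 29 and 54.

29, 54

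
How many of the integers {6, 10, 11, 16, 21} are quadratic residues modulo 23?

2

(6/23) = +1 → QR.
(10/23) = -1 → non-residue.
(11/23) = -1 → non-residue.
(16/23) = +1 → QR.
(21/23) = -1 → non-residue.
Total quadratic residues among the 5: 2.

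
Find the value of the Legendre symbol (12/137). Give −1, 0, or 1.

-1

Euler's criterion: (12/137) ≡ 12^68 (mod 137).
12^2 ≡ 7 (mod 137)
12^4 ≡ 49 (mod 137)
12^8 ≡ 72 (mod 137)
12^16 ≡ 115 (mod 137)
12^32 ≡ 73 (mod 137)
12^64 ≡ 123 (mod 137)
12^68 = 12^(64+4) ≡ 136 (mod 137).
Result is 136 ≡ −1, so (12/137) = −1.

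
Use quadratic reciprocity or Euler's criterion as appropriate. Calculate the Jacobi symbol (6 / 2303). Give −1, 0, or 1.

1

Pull out 2: since 2303 ≡ 7 (mod 8), (2/2303) = +1.
Reciprocity: 3 ≡ 3 and 2303 ≡ 3 (mod 4), so (3/2303) = −(2303/3).
Reduce top mod 3: now compute (2/3).
Pull out 2: since 3 ≡ 3 (mod 8), (2/3) = -1.
Reached (1/3) = 1. Collecting the sign flips along the way, the symbol is +1.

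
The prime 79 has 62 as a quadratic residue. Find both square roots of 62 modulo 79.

Since 79 ≡ 3 (mod 4), a square root of 62 is 62^((79+1)/4) = 62^20 mod 79.
Repeated squaring: 62^2≡52, 62^4≡18, 62^8≡8, 62^16≡64 (mod 79).
62^20 = 62^(16+4) ≡ 46 (mod 79).
Check: 46² = 2116 ≡ 62 (mod 79). The two roots are 33 and 46.

33, 46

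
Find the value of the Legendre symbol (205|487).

-1

Reciprocity: 205 ≡ 1 and 487 ≡ 3 (mod 4), so (205/487) = +(487/205).
Reduce top mod 205: now compute (77/205).
Reciprocity: 77 ≡ 1 and 205 ≡ 1 (mod 4), so (77/205) = +(205/77).
Reduce top mod 77: now compute (51/77).
Reciprocity: 51 ≡ 3 and 77 ≡ 1 (mod 4), so (51/77) = +(77/51).
Reduce top mod 51: now compute (26/51).
Pull out 2: since 51 ≡ 3 (mod 8), (2/51) = -1.
Reciprocity: 13 ≡ 1 and 51 ≡ 3 (mod 4), so (13/51) = +(51/13).
Reduce top mod 13: now compute (12/13).
Pull out 2^2: since 13 ≡ 5 (mod 8), (2/13) = -1, so (2/13)^2 = +1.
Reciprocity: 3 ≡ 3 and 13 ≡ 1 (mod 4), so (3/13) = +(13/3).
Reduce top mod 3: now compute (1/3).
Reached (1/3) = 1. Collecting the sign flips along the way, the symbol is -1.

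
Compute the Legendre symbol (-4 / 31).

-1

First reduce: -4 ≡ 27 (mod 31).
Reciprocity: 27 ≡ 3 and 31 ≡ 3 (mod 4), so (27/31) = −(31/27).
Reduce top mod 27: now compute (4/27).
Pull out 2^2: since 27 ≡ 3 (mod 8), (2/27) = -1, so (2/27)^2 = +1.
Reached (1/27) = 1. Collecting the sign flips along the way, the symbol is -1.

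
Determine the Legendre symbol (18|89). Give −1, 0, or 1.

Pull out 2: since 89 ≡ 1 (mod 8), (2/89) = +1.
Reciprocity: 9 ≡ 1 and 89 ≡ 1 (mod 4), so (9/89) = +(89/9).
Reduce top mod 9: now compute (8/9).
Pull out 2^3: since 9 ≡ 1 (mod 8), (2/9) = +1, so (2/9)^3 = +1.
Reached (1/9) = 1. Collecting the sign flips along the way, the symbol is +1.

1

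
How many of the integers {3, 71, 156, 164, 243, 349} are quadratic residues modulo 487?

(3/487) = -1 → non-residue.
(71/487) = +1 → QR.
(156/487) = +1 → QR.
(164/487) = +1 → QR.
(243/487) = -1 → non-residue.
(349/487) = -1 → non-residue.
Total quadratic residues among the 6: 3.

3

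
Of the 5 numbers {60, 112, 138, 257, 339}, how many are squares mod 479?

(60/479) = +1 → QR.
(112/479) = +1 → QR.
(138/479) = +1 → QR.
(257/479) = +1 → QR.
(339/479) = -1 → non-residue.
Total quadratic residues among the 5: 4.

4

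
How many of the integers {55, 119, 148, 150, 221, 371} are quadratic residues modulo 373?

4

(55/373) = +1 → QR.
(119/373) = +1 → QR.
(148/373) = +1 → QR.
(150/373) = -1 → non-residue.
(221/373) = +1 → QR.
(371/373) = -1 → non-residue.
Total quadratic residues among the 6: 4.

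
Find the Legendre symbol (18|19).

Pull out 2: since 19 ≡ 3 (mod 8), (2/19) = -1.
Reciprocity: 9 ≡ 1 and 19 ≡ 3 (mod 4), so (9/19) = +(19/9).
Reduce top mod 9: now compute (1/9).
Reached (1/9) = 1. Collecting the sign flips along the way, the symbol is -1.

-1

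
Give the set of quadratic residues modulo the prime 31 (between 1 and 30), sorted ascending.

Square k = 1,…,15 (k and 31−k give the same square):
1²=1, 2²=4, 3²=9, 4²=16, 5²=25, 6²≡5, 7²≡18, 8²≡2, 9²≡19, 10²≡7, 11²≡28, 12²≡20, 13²≡14, 14²≡10, 15²≡8 (mod 31).
So the quadratic residues mod 31 are {1, 2, 4, 5, 7, 8, 9, 10, 14, 16, 18, 19, 20, 25, 28}.

1, 2, 4, 5, 7, 8, 9, 10, 14, 16, 18, 19, 20, 25, 28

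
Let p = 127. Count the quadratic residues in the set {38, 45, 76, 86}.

(38/127) = +1 → QR.
(45/127) = -1 → non-residue.
(76/127) = +1 → QR.
(86/127) = -1 → non-residue.
Total quadratic residues among the 4: 2.

2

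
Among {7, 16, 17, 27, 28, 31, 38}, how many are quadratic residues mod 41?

(7/41) = -1 → non-residue.
(16/41) = +1 → QR.
(17/41) = -1 → non-residue.
(27/41) = -1 → non-residue.
(28/41) = -1 → non-residue.
(31/41) = +1 → QR.
(38/41) = -1 → non-residue.
Total quadratic residues among the 7: 2.

2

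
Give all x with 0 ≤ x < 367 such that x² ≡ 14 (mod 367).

43, 324

Since 367 ≡ 3 (mod 4), a square root of 14 is 14^((367+1)/4) = 14^92 mod 367.
Repeated squaring: 14^2≡196, 14^4≡248, 14^8≡215, 14^16≡350, 14^32≡289, 14^64≡212 (mod 367).
14^92 = 14^(64+16+8+4) ≡ 324 (mod 367).
Check: 324² = 104976 ≡ 14 (mod 367). The two roots are 43 and 324.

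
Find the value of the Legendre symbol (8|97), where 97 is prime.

Euler's criterion: (8/97) ≡ 8^48 (mod 97).
8^2 ≡ 64 (mod 97)
8^4 ≡ 22 (mod 97)
8^8 ≡ 96 (mod 97)
8^16 ≡ 1 (mod 97)
8^32 ≡ 1 (mod 97)
8^48 = 8^(32+16) ≡ 1 (mod 97).
Result is 1, so (8/97) = 1.

1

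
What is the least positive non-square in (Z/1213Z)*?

2

(2/1213) = −1, so 2 is the smallest positive non-residue mod 1213.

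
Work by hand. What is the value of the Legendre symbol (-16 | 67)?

First reduce: -16 ≡ 51 (mod 67).
Reciprocity: 51 ≡ 3 and 67 ≡ 3 (mod 4), so (51/67) = −(67/51).
Reduce top mod 51: now compute (16/51).
Pull out 2^4: since 51 ≡ 3 (mod 8), (2/51) = -1, so (2/51)^4 = +1.
Reached (1/51) = 1. Collecting the sign flips along the way, the symbol is -1.

-1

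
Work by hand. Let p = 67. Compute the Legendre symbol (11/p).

Reciprocity: 11 ≡ 3 and 67 ≡ 3 (mod 4), so (11/67) = −(67/11).
Reduce top mod 11: now compute (1/11).
Reached (1/11) = 1. Collecting the sign flips along the way, the symbol is -1.

-1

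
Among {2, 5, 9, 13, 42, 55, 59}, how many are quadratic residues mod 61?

4

(2/61) = -1 → non-residue.
(5/61) = +1 → QR.
(9/61) = +1 → QR.
(13/61) = +1 → QR.
(42/61) = +1 → QR.
(55/61) = -1 → non-residue.
(59/61) = -1 → non-residue.
Total quadratic residues among the 7: 4.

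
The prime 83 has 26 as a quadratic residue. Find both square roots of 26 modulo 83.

Since 83 ≡ 3 (mod 4), a square root of 26 is 26^((83+1)/4) = 26^21 mod 83.
Repeated squaring: 26^2≡12, 26^4≡61, 26^8≡69, 26^16≡30 (mod 83).
26^21 = 26^(16+4+1) ≡ 21 (mod 83).
Check: 21² = 441 ≡ 26 (mod 83). The two roots are 21 and 62.

21, 62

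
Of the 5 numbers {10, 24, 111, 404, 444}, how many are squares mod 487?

2

(10/487) = -1 → non-residue.
(24/487) = -1 → non-residue.
(111/487) = +1 → QR.
(404/487) = -1 → non-residue.
(444/487) = +1 → QR.
Total quadratic residues among the 5: 2.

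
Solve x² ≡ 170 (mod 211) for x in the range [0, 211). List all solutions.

35, 176

Since 211 ≡ 3 (mod 4), a square root of 170 is 170^((211+1)/4) = 170^53 mod 211.
Repeated squaring: 170^2≡204, 170^4≡49, 170^8≡80, 170^16≡70, 170^32≡47 (mod 211).
170^53 = 170^(32+16+4+1) ≡ 176 (mod 211).
Check: 176² = 30976 ≡ 170 (mod 211). The two roots are 35 and 176.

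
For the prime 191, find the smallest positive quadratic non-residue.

7

(2/191) = +1, so 2 is a residue.
(3/191) = +1, so 3 is a residue.
(4/191) = +1, so 4 is a residue.
(5/191) = +1, so 5 is a residue.
(6/191) = +1, so 6 is a residue.
(7/191) = −1, so 7 is the smallest positive non-residue mod 191.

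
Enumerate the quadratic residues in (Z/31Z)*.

1, 2, 4, 5, 7, 8, 9, 10, 14, 16, 18, 19, 20, 25, 28

Square k = 1,…,15 (k and 31−k give the same square):
1²=1, 2²=4, 3²=9, 4²=16, 5²=25, 6²≡5, 7²≡18, 8²≡2, 9²≡19, 10²≡7, 11²≡28, 12²≡20, 13²≡14, 14²≡10, 15²≡8 (mod 31).
So the quadratic residues mod 31 are {1, 2, 4, 5, 7, 8, 9, 10, 14, 16, 18, 19, 20, 25, 28}.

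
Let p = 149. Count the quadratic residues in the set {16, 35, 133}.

3

(16/149) = +1 → QR.
(35/149) = +1 → QR.
(133/149) = +1 → QR.
Total quadratic residues among the 3: 3.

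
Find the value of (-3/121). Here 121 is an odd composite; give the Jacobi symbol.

First reduce: -3 ≡ 118 (mod 121).
Pull out 2: since 121 ≡ 1 (mod 8), (2/121) = +1.
Reciprocity: 59 ≡ 3 and 121 ≡ 1 (mod 4), so (59/121) = +(121/59).
Reduce top mod 59: now compute (3/59).
Reciprocity: 3 ≡ 3 and 59 ≡ 3 (mod 4), so (3/59) = −(59/3).
Reduce top mod 3: now compute (2/3).
Pull out 2: since 3 ≡ 3 (mod 8), (2/3) = -1.
Reached (1/3) = 1. Collecting the sign flips along the way, the symbol is +1.

1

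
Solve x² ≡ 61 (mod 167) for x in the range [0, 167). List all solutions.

Since 167 ≡ 3 (mod 4), a square root of 61 is 61^((167+1)/4) = 61^42 mod 167.
Repeated squaring: 61^2≡47, 61^4≡38, 61^8≡108, 61^16≡141, 61^32≡8 (mod 167).
61^42 = 61^(32+8+2) ≡ 27 (mod 167).
Check: 27² = 729 ≡ 61 (mod 167). The two roots are 27 and 140.

27, 140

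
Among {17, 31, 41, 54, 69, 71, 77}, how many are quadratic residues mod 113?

(17/113) = -1 → non-residue.
(31/113) = +1 → QR.
(41/113) = +1 → QR.
(54/113) = -1 → non-residue.
(69/113) = +1 → QR.
(71/113) = -1 → non-residue.
(77/113) = +1 → QR.
Total quadratic residues among the 7: 4.

4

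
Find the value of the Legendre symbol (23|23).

0

First reduce: 23 ≡ 0 (mod 23).
Top reduces to 0: gcd > 1, so the symbol is 0.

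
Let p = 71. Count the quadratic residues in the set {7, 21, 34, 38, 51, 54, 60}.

3

(7/71) = -1 → non-residue.
(21/71) = -1 → non-residue.
(34/71) = -1 → non-residue.
(38/71) = +1 → QR.
(51/71) = -1 → non-residue.
(54/71) = +1 → QR.
(60/71) = +1 → QR.
Total quadratic residues among the 7: 3.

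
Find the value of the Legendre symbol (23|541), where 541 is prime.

1

Euler's criterion: (23/541) ≡ 23^270 (mod 541).
23^2 ≡ 529 (mod 541)
23^4 ≡ 144 (mod 541)
23^8 ≡ 178 (mod 541)
23^16 ≡ 306 (mod 541)
23^32 ≡ 43 (mod 541)
23^64 ≡ 226 (mod 541)
23^128 ≡ 222 (mod 541)
23^256 ≡ 53 (mod 541)
23^270 = 23^(256+8+4+2) ≡ 1 (mod 541).
Result is 1, so (23/541) = 1.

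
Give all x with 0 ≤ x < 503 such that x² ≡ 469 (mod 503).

Since 503 ≡ 3 (mod 4), a square root of 469 is 469^((503+1)/4) = 469^126 mod 503.
Repeated squaring: 469^2≡150, 469^4≡368, 469^8≡117, 469^16≡108, 469^32≡95, 469^64≡474 (mod 503).
469^126 = 469^(64+32+16+8+4+2) ≡ 351 (mod 503).
Check: 351² = 123201 ≡ 469 (mod 503). The two roots are 152 and 351.

152, 351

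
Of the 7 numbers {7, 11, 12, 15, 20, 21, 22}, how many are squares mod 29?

3

(7/29) = +1 → QR.
(11/29) = -1 → non-residue.
(12/29) = -1 → non-residue.
(15/29) = -1 → non-residue.
(20/29) = +1 → QR.
(21/29) = -1 → non-residue.
(22/29) = +1 → QR.
Total quadratic residues among the 7: 3.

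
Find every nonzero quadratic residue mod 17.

1,2,4,8,9,13,15,16

Square k = 1,…,8 (k and 17−k give the same square):
1²=1, 2²=4, 3²=9, 4²=16, 5²≡8, 6²≡2, 7²≡15, 8²≡13 (mod 17).
So the quadratic residues mod 17 are {1, 2, 4, 8, 9, 13, 15, 16}.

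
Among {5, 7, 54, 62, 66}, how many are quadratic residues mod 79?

2

(5/79) = +1 → QR.
(7/79) = -1 → non-residue.
(54/79) = -1 → non-residue.
(62/79) = +1 → QR.
(66/79) = -1 → non-residue.
Total quadratic residues among the 5: 2.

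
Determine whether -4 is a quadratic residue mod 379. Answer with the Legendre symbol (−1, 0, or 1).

Euler's criterion: (-4/379) ≡ 375^189 (mod 379).
375^2 ≡ 16 (mod 379)
375^4 ≡ 256 (mod 379)
375^8 ≡ 348 (mod 379)
375^16 ≡ 203 (mod 379)
375^32 ≡ 277 (mod 379)
375^64 ≡ 171 (mod 379)
375^128 ≡ 58 (mod 379)
375^189 = 375^(128+32+16+8+4+1) ≡ 378 (mod 379).
Result is 378 ≡ −1, so (-4/379) = −1.

-1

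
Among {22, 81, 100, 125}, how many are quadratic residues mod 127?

(22/127) = +1 → QR.
(81/127) = +1 → QR.
(100/127) = +1 → QR.
(125/127) = -1 → non-residue.
Total quadratic residues among the 4: 3.

3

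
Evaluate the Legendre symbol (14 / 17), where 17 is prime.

-1

Pull out 2: since 17 ≡ 1 (mod 8), (2/17) = +1.
Reciprocity: 7 ≡ 3 and 17 ≡ 1 (mod 4), so (7/17) = +(17/7).
Reduce top mod 7: now compute (3/7).
Reciprocity: 3 ≡ 3 and 7 ≡ 3 (mod 4), so (3/7) = −(7/3).
Reduce top mod 3: now compute (1/3).
Reached (1/3) = 1. Collecting the sign flips along the way, the symbol is -1.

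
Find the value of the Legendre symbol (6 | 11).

-1

Euler's criterion: (6/11) ≡ 6^5 (mod 11).
6^2 ≡ 3 (mod 11)
6^4 ≡ 9 (mod 11)
6^5 = 6^(4+1) ≡ 10 (mod 11).
Result is 10 ≡ −1, so (6/11) = −1.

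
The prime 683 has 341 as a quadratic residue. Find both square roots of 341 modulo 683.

32, 651

Since 683 ≡ 3 (mod 4), a square root of 341 is 341^((683+1)/4) = 341^171 mod 683.
Repeated squaring: 341^2≡171, 341^4≡555, 341^8≡675, 341^16≡64, 341^32≡681, 341^64≡4, 341^128≡16 (mod 683).
341^171 = 341^(128+32+8+2+1) ≡ 651 (mod 683).
Check: 651² = 423801 ≡ 341 (mod 683). The two roots are 32 and 651.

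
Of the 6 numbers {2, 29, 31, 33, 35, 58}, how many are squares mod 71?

(2/71) = +1 → QR.
(29/71) = +1 → QR.
(31/71) = -1 → non-residue.
(33/71) = -1 → non-residue.
(35/71) = -1 → non-residue.
(58/71) = +1 → QR.
Total quadratic residues among the 6: 3.

3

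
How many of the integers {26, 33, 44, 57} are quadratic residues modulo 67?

2

(26/67) = +1 → QR.
(33/67) = +1 → QR.
(44/67) = -1 → non-residue.
(57/67) = -1 → non-residue.
Total quadratic residues among the 4: 2.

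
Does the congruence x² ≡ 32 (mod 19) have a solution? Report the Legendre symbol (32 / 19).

First reduce: 32 ≡ 13 (mod 19).
Reciprocity: 13 ≡ 1 and 19 ≡ 3 (mod 4), so (13/19) = +(19/13).
Reduce top mod 13: now compute (6/13).
Pull out 2: since 13 ≡ 5 (mod 8), (2/13) = -1.
Reciprocity: 3 ≡ 3 and 13 ≡ 1 (mod 4), so (3/13) = +(13/3).
Reduce top mod 3: now compute (1/3).
Reached (1/3) = 1. Collecting the sign flips along the way, the symbol is -1.

-1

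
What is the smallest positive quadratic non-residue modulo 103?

(2/103) = +1, so 2 is a residue.
(3/103) = −1, so 3 is the smallest positive non-residue mod 103.

3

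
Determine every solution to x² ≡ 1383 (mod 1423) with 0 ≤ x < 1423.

662, 761

Since 1423 ≡ 3 (mod 4), a square root of 1383 is 1383^((1423+1)/4) = 1383^356 mod 1423.
Repeated squaring: 1383^2≡177, 1383^4≡23, 1383^8≡529, 1383^16≡933, 1383^32≡1036, 1383^64≡354, 1383^128≡92, 1383^256≡1349 (mod 1423).
1383^356 = 1383^(256+64+32+4) ≡ 662 (mod 1423).
Check: 662² = 438244 ≡ 1383 (mod 1423). The two roots are 662 and 761.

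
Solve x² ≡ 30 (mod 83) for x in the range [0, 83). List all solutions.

Since 83 ≡ 3 (mod 4), a square root of 30 is 30^((83+1)/4) = 30^21 mod 83.
Repeated squaring: 30^2≡70, 30^4≡3, 30^8≡9, 30^16≡81 (mod 83).
30^21 = 30^(16+4+1) ≡ 69 (mod 83).
Check: 69² = 4761 ≡ 30 (mod 83). The two roots are 14 and 69.

14, 69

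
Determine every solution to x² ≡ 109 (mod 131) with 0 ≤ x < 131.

41, 90

Since 131 ≡ 3 (mod 4), a square root of 109 is 109^((131+1)/4) = 109^33 mod 131.
Repeated squaring: 109^2≡91, 109^4≡28, 109^8≡129, 109^16≡4, 109^32≡16 (mod 131).
109^33 = 109^(32+1) ≡ 41 (mod 131).
Check: 41² = 1681 ≡ 109 (mod 131). The two roots are 41 and 90.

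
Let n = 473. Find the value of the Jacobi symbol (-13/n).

-1

First reduce: -13 ≡ 460 (mod 473).
Pull out 2^2: since 473 ≡ 1 (mod 8), (2/473) = +1, so (2/473)^2 = +1.
Reciprocity: 115 ≡ 3 and 473 ≡ 1 (mod 4), so (115/473) = +(473/115).
Reduce top mod 115: now compute (13/115).
Reciprocity: 13 ≡ 1 and 115 ≡ 3 (mod 4), so (13/115) = +(115/13).
Reduce top mod 13: now compute (11/13).
Reciprocity: 11 ≡ 3 and 13 ≡ 1 (mod 4), so (11/13) = +(13/11).
Reduce top mod 11: now compute (2/11).
Pull out 2: since 11 ≡ 3 (mod 8), (2/11) = -1.
Reached (1/11) = 1. Collecting the sign flips along the way, the symbol is -1.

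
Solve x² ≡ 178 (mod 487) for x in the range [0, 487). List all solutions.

Since 487 ≡ 3 (mod 4), a square root of 178 is 178^((487+1)/4) = 178^122 mod 487.
Repeated squaring: 178^2≡29, 178^4≡354, 178^8≡157, 178^16≡299, 178^32≡280, 178^64≡480 (mod 487).
178^122 = 178^(64+32+16+8+2) ≡ 251 (mod 487).
Check: 251² = 63001 ≡ 178 (mod 487). The two roots are 236 and 251.

236, 251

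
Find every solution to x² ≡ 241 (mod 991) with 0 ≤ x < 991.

155, 836

Since 991 ≡ 3 (mod 4), a square root of 241 is 241^((991+1)/4) = 241^248 mod 991.
Repeated squaring: 241^2≡603, 241^4≡903, 241^8≡807, 241^16≡162, 241^32≡478, 241^64≡554, 241^128≡697 (mod 991).
241^248 = 241^(128+64+32+16+8) ≡ 155 (mod 991).
Check: 155² = 24025 ≡ 241 (mod 991). The two roots are 155 and 836.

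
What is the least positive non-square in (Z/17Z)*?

3

(2/17) = +1, so 2 is a residue.
(3/17) = −1, so 3 is the smallest positive non-residue mod 17.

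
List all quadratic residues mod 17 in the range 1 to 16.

1,2,4,8,9,13,15,16

Square k = 1,…,8 (k and 17−k give the same square):
1²=1, 2²=4, 3²=9, 4²=16, 5²≡8, 6²≡2, 7²≡15, 8²≡13 (mod 17).
So the quadratic residues mod 17 are {1, 2, 4, 8, 9, 13, 15, 16}.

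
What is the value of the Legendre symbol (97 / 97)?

0

First reduce: 97 ≡ 0 (mod 97).
Top reduces to 0: gcd > 1, so the symbol is 0.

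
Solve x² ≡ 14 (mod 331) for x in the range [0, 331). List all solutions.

26, 305

Since 331 ≡ 3 (mod 4), a square root of 14 is 14^((331+1)/4) = 14^83 mod 331.
Repeated squaring: 14^2≡196, 14^4≡20, 14^8≡69, 14^16≡127, 14^32≡241, 14^64≡156 (mod 331).
14^83 = 14^(64+16+2+1) ≡ 26 (mod 331).
Check: 26² = 676 ≡ 14 (mod 331). The two roots are 26 and 305.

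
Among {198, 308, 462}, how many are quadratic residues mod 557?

(198/557) = +1 → QR.
(308/557) = -1 → non-residue.
(462/557) = -1 → non-residue.
Total quadratic residues among the 3: 1.

1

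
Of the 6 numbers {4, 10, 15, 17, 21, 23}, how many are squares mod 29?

2

(4/29) = +1 → QR.
(10/29) = -1 → non-residue.
(15/29) = -1 → non-residue.
(17/29) = -1 → non-residue.
(21/29) = -1 → non-residue.
(23/29) = +1 → QR.
Total quadratic residues among the 6: 2.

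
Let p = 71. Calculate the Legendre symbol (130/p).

-1

First reduce: 130 ≡ 59 (mod 71).
Reciprocity: 59 ≡ 3 and 71 ≡ 3 (mod 4), so (59/71) = −(71/59).
Reduce top mod 59: now compute (12/59).
Pull out 2^2: since 59 ≡ 3 (mod 8), (2/59) = -1, so (2/59)^2 = +1.
Reciprocity: 3 ≡ 3 and 59 ≡ 3 (mod 4), so (3/59) = −(59/3).
Reduce top mod 3: now compute (2/3).
Pull out 2: since 3 ≡ 3 (mod 8), (2/3) = -1.
Reached (1/3) = 1. Collecting the sign flips along the way, the symbol is -1.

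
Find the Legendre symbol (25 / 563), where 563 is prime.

Reciprocity: 25 ≡ 1 and 563 ≡ 3 (mod 4), so (25/563) = +(563/25).
Reduce top mod 25: now compute (13/25).
Reciprocity: 13 ≡ 1 and 25 ≡ 1 (mod 4), so (13/25) = +(25/13).
Reduce top mod 13: now compute (12/13).
Pull out 2^2: since 13 ≡ 5 (mod 8), (2/13) = -1, so (2/13)^2 = +1.
Reciprocity: 3 ≡ 3 and 13 ≡ 1 (mod 4), so (3/13) = +(13/3).
Reduce top mod 3: now compute (1/3).
Reached (1/3) = 1. Collecting the sign flips along the way, the symbol is +1.

1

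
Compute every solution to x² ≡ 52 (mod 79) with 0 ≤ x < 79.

17, 62

Since 79 ≡ 3 (mod 4), a square root of 52 is 52^((79+1)/4) = 52^20 mod 79.
Repeated squaring: 52^2≡18, 52^4≡8, 52^8≡64, 52^16≡67 (mod 79).
52^20 = 52^(16+4) ≡ 62 (mod 79).
Check: 62² = 3844 ≡ 52 (mod 79). The two roots are 17 and 62.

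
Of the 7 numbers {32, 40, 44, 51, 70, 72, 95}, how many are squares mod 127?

4

(32/127) = +1 → QR.
(40/127) = -1 → non-residue.
(44/127) = +1 → QR.
(51/127) = -1 → non-residue.
(70/127) = +1 → QR.
(72/127) = +1 → QR.
(95/127) = -1 → non-residue.
Total quadratic residues among the 7: 4.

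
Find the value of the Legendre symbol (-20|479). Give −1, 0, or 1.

-1

First reduce: -20 ≡ 459 (mod 479).
Reciprocity: 459 ≡ 3 and 479 ≡ 3 (mod 4), so (459/479) = −(479/459).
Reduce top mod 459: now compute (20/459).
Pull out 2^2: since 459 ≡ 3 (mod 8), (2/459) = -1, so (2/459)^2 = +1.
Reciprocity: 5 ≡ 1 and 459 ≡ 3 (mod 4), so (5/459) = +(459/5).
Reduce top mod 5: now compute (4/5).
Pull out 2^2: since 5 ≡ 5 (mod 8), (2/5) = -1, so (2/5)^2 = +1.
Reached (1/5) = 1. Collecting the sign flips along the way, the symbol is -1.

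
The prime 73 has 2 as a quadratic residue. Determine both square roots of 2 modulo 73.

73 ≡ 1 (mod 4), so we find a root by search.
Trying successive values, 32² = 1024 ≡ 2 (mod 73). The other root is 73 − 32 = 41.

32, 41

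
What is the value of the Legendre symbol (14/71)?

-1

Euler's criterion: (14/71) ≡ 14^35 (mod 71).
14^2 ≡ 54 (mod 71)
14^4 ≡ 5 (mod 71)
14^8 ≡ 25 (mod 71)
14^16 ≡ 57 (mod 71)
14^32 ≡ 54 (mod 71)
14^35 = 14^(32+2+1) ≡ 70 (mod 71).
Result is 70 ≡ −1, so (14/71) = −1.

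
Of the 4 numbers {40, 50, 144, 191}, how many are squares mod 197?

(40/197) = +1 → QR.
(50/197) = -1 → non-residue.
(144/197) = +1 → QR.
(191/197) = +1 → QR.
Total quadratic residues among the 4: 3.

3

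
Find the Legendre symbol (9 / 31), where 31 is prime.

Euler's criterion: (9/31) ≡ 9^15 (mod 31).
9^2 ≡ 19 (mod 31)
9^4 ≡ 20 (mod 31)
9^8 ≡ 28 (mod 31)
9^15 = 9^(8+4+2+1) ≡ 1 (mod 31).
Result is 1, so (9/31) = 1.

1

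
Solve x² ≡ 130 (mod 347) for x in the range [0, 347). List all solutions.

Since 347 ≡ 3 (mod 4), a square root of 130 is 130^((347+1)/4) = 130^87 mod 347.
Repeated squaring: 130^2≡244, 130^4≡199, 130^8≡43, 130^16≡114, 130^32≡157, 130^64≡12 (mod 347).
130^87 = 130^(64+16+4+2+1) ≡ 287 (mod 347).
Check: 287² = 82369 ≡ 130 (mod 347). The two roots are 60 and 287.

60, 287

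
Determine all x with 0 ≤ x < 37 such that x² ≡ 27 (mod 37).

37 ≡ 1 (mod 4), so we find a root by search.
Trying successive values, 8² = 64 ≡ 27 (mod 37). The other root is 37 − 8 = 29.

8, 29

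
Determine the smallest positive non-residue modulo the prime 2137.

5

(2/2137) = +1, so 2 is a residue.
(3/2137) = +1, so 3 is a residue.
(4/2137) = +1, so 4 is a residue.
(5/2137) = −1, so 5 is the smallest positive non-residue mod 2137.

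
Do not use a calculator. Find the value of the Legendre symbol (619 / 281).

First reduce: 619 ≡ 57 (mod 281).
Reciprocity: 57 ≡ 1 and 281 ≡ 1 (mod 4), so (57/281) = +(281/57).
Reduce top mod 57: now compute (53/57).
Reciprocity: 53 ≡ 1 and 57 ≡ 1 (mod 4), so (53/57) = +(57/53).
Reduce top mod 53: now compute (4/53).
Pull out 2^2: since 53 ≡ 5 (mod 8), (2/53) = -1, so (2/53)^2 = +1.
Reached (1/53) = 1. Collecting the sign flips along the way, the symbol is +1.

1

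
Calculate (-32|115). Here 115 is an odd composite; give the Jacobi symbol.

1

First reduce: -32 ≡ 83 (mod 115).
Reciprocity: 83 ≡ 3 and 115 ≡ 3 (mod 4), so (83/115) = −(115/83).
Reduce top mod 83: now compute (32/83).
Pull out 2^5: since 83 ≡ 3 (mod 8), (2/83) = -1, so (2/83)^5 = -1.
Reached (1/83) = 1. Collecting the sign flips along the way, the symbol is +1.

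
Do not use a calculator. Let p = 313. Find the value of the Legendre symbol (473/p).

-1

First reduce: 473 ≡ 160 (mod 313).
Pull out 2^5: since 313 ≡ 1 (mod 8), (2/313) = +1, so (2/313)^5 = +1.
Reciprocity: 5 ≡ 1 and 313 ≡ 1 (mod 4), so (5/313) = +(313/5).
Reduce top mod 5: now compute (3/5).
Reciprocity: 3 ≡ 3 and 5 ≡ 1 (mod 4), so (3/5) = +(5/3).
Reduce top mod 3: now compute (2/3).
Pull out 2: since 3 ≡ 3 (mod 8), (2/3) = -1.
Reached (1/3) = 1. Collecting the sign flips along the way, the symbol is -1.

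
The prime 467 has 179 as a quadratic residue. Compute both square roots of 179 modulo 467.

Since 467 ≡ 3 (mod 4), a square root of 179 is 179^((467+1)/4) = 179^117 mod 467.
Repeated squaring: 179^2≡285, 179^4≡434, 179^8≡155, 179^16≡208, 179^32≡300, 179^64≡336 (mod 467).
179^117 = 179^(64+32+16+4+1) ≡ 356 (mod 467).
Check: 356² = 126736 ≡ 179 (mod 467). The two roots are 111 and 356.

111, 356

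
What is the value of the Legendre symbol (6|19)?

1

Pull out 2: since 19 ≡ 3 (mod 8), (2/19) = -1.
Reciprocity: 3 ≡ 3 and 19 ≡ 3 (mod 4), so (3/19) = −(19/3).
Reduce top mod 3: now compute (1/3).
Reached (1/3) = 1. Collecting the sign flips along the way, the symbol is +1.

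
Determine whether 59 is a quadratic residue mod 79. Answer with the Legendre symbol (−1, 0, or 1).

Reciprocity: 59 ≡ 3 and 79 ≡ 3 (mod 4), so (59/79) = −(79/59).
Reduce top mod 59: now compute (20/59).
Pull out 2^2: since 59 ≡ 3 (mod 8), (2/59) = -1, so (2/59)^2 = +1.
Reciprocity: 5 ≡ 1 and 59 ≡ 3 (mod 4), so (5/59) = +(59/5).
Reduce top mod 5: now compute (4/5).
Pull out 2^2: since 5 ≡ 5 (mod 8), (2/5) = -1, so (2/5)^2 = +1.
Reached (1/5) = 1. Collecting the sign flips along the way, the symbol is -1.

-1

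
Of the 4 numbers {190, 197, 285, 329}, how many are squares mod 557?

3

(190/557) = +1 → QR.
(197/557) = +1 → QR.
(285/557) = +1 → QR.
(329/557) = -1 → non-residue.
Total quadratic residues among the 4: 3.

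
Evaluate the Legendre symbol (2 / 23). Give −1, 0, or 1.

1

Euler's criterion: (2/23) ≡ 2^11 (mod 23).
2^2 ≡ 4 (mod 23)
2^4 ≡ 16 (mod 23)
2^8 ≡ 3 (mod 23)
2^11 = 2^(8+2+1) ≡ 1 (mod 23).
Result is 1, so (2/23) = 1.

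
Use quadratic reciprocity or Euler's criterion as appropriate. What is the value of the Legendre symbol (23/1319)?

-1

Reciprocity: 23 ≡ 3 and 1319 ≡ 3 (mod 4), so (23/1319) = −(1319/23).
Reduce top mod 23: now compute (8/23).
Pull out 2^3: since 23 ≡ 7 (mod 8), (2/23) = +1, so (2/23)^3 = +1.
Reached (1/23) = 1. Collecting the sign flips along the way, the symbol is -1.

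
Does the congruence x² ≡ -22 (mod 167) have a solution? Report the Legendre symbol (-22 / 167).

Euler's criterion: (-22/167) ≡ 145^83 (mod 167).
145^2 ≡ 150 (mod 167)
145^4 ≡ 122 (mod 167)
145^8 ≡ 21 (mod 167)
145^16 ≡ 107 (mod 167)
145^32 ≡ 93 (mod 167)
145^64 ≡ 132 (mod 167)
145^83 = 145^(64+16+2+1) ≡ 166 (mod 167).
Result is 166 ≡ −1, so (-22/167) = −1.

-1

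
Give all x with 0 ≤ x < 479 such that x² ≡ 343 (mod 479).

Since 479 ≡ 3 (mod 4), a square root of 343 is 343^((479+1)/4) = 343^120 mod 479.
Repeated squaring: 343^2≡294, 343^4≡216, 343^8≡193, 343^16≡366, 343^32≡315, 343^64≡72 (mod 479).
343^120 = 343^(64+32+16+8) ≡ 213 (mod 479).
Check: 213² = 45369 ≡ 343 (mod 479). The two roots are 213 and 266.

213, 266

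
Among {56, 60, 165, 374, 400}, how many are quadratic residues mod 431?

(56/431) = -1 → non-residue.
(60/431) = +1 → QR.
(165/431) = +1 → QR.
(374/431) = -1 → non-residue.
(400/431) = +1 → QR.
Total quadratic residues among the 5: 3.

3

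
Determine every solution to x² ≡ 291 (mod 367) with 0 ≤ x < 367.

Since 367 ≡ 3 (mod 4), a square root of 291 is 291^((367+1)/4) = 291^92 mod 367.
Repeated squaring: 291^2≡271, 291^4≡41, 291^8≡213, 291^16≡228, 291^32≡237, 291^64≡18 (mod 367).
291^92 = 291^(64+16+8+4) ≡ 113 (mod 367).
Check: 113² = 12769 ≡ 291 (mod 367). The two roots are 113 and 254.

113, 254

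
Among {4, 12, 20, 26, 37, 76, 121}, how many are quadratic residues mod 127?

5

(4/127) = +1 → QR.
(12/127) = -1 → non-residue.
(20/127) = -1 → non-residue.
(26/127) = +1 → QR.
(37/127) = +1 → QR.
(76/127) = +1 → QR.
(121/127) = +1 → QR.
Total quadratic residues among the 7: 5.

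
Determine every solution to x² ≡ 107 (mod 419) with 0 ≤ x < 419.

208, 211

Since 419 ≡ 3 (mod 4), a square root of 107 is 107^((419+1)/4) = 107^105 mod 419.
Repeated squaring: 107^2≡136, 107^4≡60, 107^8≡248, 107^16≡330, 107^32≡379, 107^64≡343 (mod 419).
107^105 = 107^(64+32+8+1) ≡ 208 (mod 419).
Check: 208² = 43264 ≡ 107 (mod 419). The two roots are 208 and 211.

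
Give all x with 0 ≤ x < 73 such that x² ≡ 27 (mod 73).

10, 63

73 ≡ 1 (mod 4), so we find a root by search.
Trying successive values, 10² = 100 ≡ 27 (mod 73). The other root is 73 − 10 = 63.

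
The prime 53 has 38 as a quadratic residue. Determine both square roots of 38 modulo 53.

53 ≡ 1 (mod 4), so we find a root by search.
Trying successive values, 12² = 144 ≡ 38 (mod 53). The other root is 53 − 12 = 41.

12, 41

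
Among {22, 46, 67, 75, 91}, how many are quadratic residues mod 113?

2

(22/113) = +1 → QR.
(46/113) = -1 → non-residue.
(67/113) = -1 → non-residue.
(75/113) = -1 → non-residue.
(91/113) = +1 → QR.
Total quadratic residues among the 5: 2.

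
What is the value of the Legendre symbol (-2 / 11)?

Euler's criterion: (-2/11) ≡ 9^5 (mod 11).
9^2 ≡ 4 (mod 11)
9^4 ≡ 5 (mod 11)
9^5 = 9^(4+1) ≡ 1 (mod 11).
Result is 1, so (-2/11) = 1.

1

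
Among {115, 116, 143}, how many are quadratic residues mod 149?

(115/149) = -1 → non-residue.
(116/149) = +1 → QR.
(143/149) = +1 → QR.
Total quadratic residues among the 3: 2.

2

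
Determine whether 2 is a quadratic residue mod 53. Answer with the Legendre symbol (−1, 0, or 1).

Euler's criterion: (2/53) ≡ 2^26 (mod 53).
2^2 ≡ 4 (mod 53)
2^4 ≡ 16 (mod 53)
2^8 ≡ 44 (mod 53)
2^16 ≡ 28 (mod 53)
2^26 = 2^(16+8+2) ≡ 52 (mod 53).
Result is 52 ≡ −1, so (2/53) = −1.

-1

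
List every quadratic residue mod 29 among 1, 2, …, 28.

1, 4, 5, 6, 7, 9, 13, 16, 20, 22, 23, 24, 25, 28

Square k = 1,…,14 (k and 29−k give the same square):
1²=1, 2²=4, 3²=9, 4²=16, 5²=25, 6²≡7, 7²≡20, 8²≡6, 9²≡23, 10²≡13, 11²≡5, 12²≡28, 13²≡24, 14²≡22 (mod 29).
So the quadratic residues mod 29 are {1, 4, 5, 6, 7, 9, 13, 16, 20, 22, 23, 24, 25, 28}.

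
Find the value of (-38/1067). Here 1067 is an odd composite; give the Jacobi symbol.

First reduce: -38 ≡ 1029 (mod 1067).
Reciprocity: 1029 ≡ 1 and 1067 ≡ 3 (mod 4), so (1029/1067) = +(1067/1029).
Reduce top mod 1029: now compute (38/1029).
Pull out 2: since 1029 ≡ 5 (mod 8), (2/1029) = -1.
Reciprocity: 19 ≡ 3 and 1029 ≡ 1 (mod 4), so (19/1029) = +(1029/19).
Reduce top mod 19: now compute (3/19).
Reciprocity: 3 ≡ 3 and 19 ≡ 3 (mod 4), so (3/19) = −(19/3).
Reduce top mod 3: now compute (1/3).
Reached (1/3) = 1. Collecting the sign flips along the way, the symbol is +1.

1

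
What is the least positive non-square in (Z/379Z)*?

2

(2/379) = −1, so 2 is the smallest positive non-residue mod 379.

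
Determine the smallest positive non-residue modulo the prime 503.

(2/503) = +1, so 2 is a residue.
(3/503) = +1, so 3 is a residue.
(4/503) = +1, so 4 is a residue.
(5/503) = −1, so 5 is the smallest positive non-residue mod 503.

5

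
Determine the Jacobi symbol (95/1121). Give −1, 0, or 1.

Reciprocity: 95 ≡ 3 and 1121 ≡ 1 (mod 4), so (95/1121) = +(1121/95).
Reduce top mod 95: now compute (76/95).
Pull out 2^2: since 95 ≡ 7 (mod 8), (2/95) = +1, so (2/95)^2 = +1.
Reciprocity: 19 ≡ 3 and 95 ≡ 3 (mod 4), so (19/95) = −(95/19).
Reduce top mod 19: now compute (0/19).
Top reduces to 0: gcd > 1, so the symbol is 0.

0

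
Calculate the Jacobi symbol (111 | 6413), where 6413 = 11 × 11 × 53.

-1

Reciprocity: 111 ≡ 3 and 6413 ≡ 1 (mod 4), so (111/6413) = +(6413/111).
Reduce top mod 111: now compute (86/111).
Pull out 2: since 111 ≡ 7 (mod 8), (2/111) = +1.
Reciprocity: 43 ≡ 3 and 111 ≡ 3 (mod 4), so (43/111) = −(111/43).
Reduce top mod 43: now compute (25/43).
Reciprocity: 25 ≡ 1 and 43 ≡ 3 (mod 4), so (25/43) = +(43/25).
Reduce top mod 25: now compute (18/25).
Pull out 2: since 25 ≡ 1 (mod 8), (2/25) = +1.
Reciprocity: 9 ≡ 1 and 25 ≡ 1 (mod 4), so (9/25) = +(25/9).
Reduce top mod 9: now compute (7/9).
Reciprocity: 7 ≡ 3 and 9 ≡ 1 (mod 4), so (7/9) = +(9/7).
Reduce top mod 7: now compute (2/7).
Pull out 2: since 7 ≡ 7 (mod 8), (2/7) = +1.
Reached (1/7) = 1. Collecting the sign flips along the way, the symbol is -1.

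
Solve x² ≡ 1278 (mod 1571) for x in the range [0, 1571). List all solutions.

Since 1571 ≡ 3 (mod 4), a square root of 1278 is 1278^((1571+1)/4) = 1278^393 mod 1571.
Repeated squaring: 1278^2≡1015, 1278^4≡1220, 1278^8≡663, 1278^16≡1260, 1278^32≡890, 1278^64≡316, 1278^128≡883, 1278^256≡473 (mod 1571).
1278^393 = 1278^(256+128+8+1) ≡ 394 (mod 1571).
Check: 394² = 155236 ≡ 1278 (mod 1571). The two roots are 394 and 1177.

394, 1177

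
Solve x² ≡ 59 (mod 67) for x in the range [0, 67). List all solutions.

27, 40

Since 67 ≡ 3 (mod 4), a square root of 59 is 59^((67+1)/4) = 59^17 mod 67.
Repeated squaring: 59^2≡64, 59^4≡9, 59^8≡14, 59^16≡62 (mod 67).
59^17 = 59^(16+1) ≡ 40 (mod 67).
Check: 40² = 1600 ≡ 59 (mod 67). The two roots are 27 and 40.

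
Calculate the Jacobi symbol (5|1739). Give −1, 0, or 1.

Reciprocity: 5 ≡ 1 and 1739 ≡ 3 (mod 4), so (5/1739) = +(1739/5).
Reduce top mod 5: now compute (4/5).
Pull out 2^2: since 5 ≡ 5 (mod 8), (2/5) = -1, so (2/5)^2 = +1.
Reached (1/5) = 1. Collecting the sign flips along the way, the symbol is +1.

1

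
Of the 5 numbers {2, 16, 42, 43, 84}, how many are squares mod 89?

(2/89) = +1 → QR.
(16/89) = +1 → QR.
(42/89) = +1 → QR.
(43/89) = -1 → non-residue.
(84/89) = +1 → QR.
Total quadratic residues among the 5: 4.

4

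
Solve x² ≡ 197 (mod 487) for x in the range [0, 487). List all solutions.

Since 487 ≡ 3 (mod 4), a square root of 197 is 197^((487+1)/4) = 197^122 mod 487.
Repeated squaring: 197^2≡336, 197^4≡399, 197^8≡439, 197^16≡356, 197^32≡116, 197^64≡307 (mod 487).
197^122 = 197^(64+32+16+8+2) ≡ 142 (mod 487).
Check: 142² = 20164 ≡ 197 (mod 487). The two roots are 142 and 345.

142, 345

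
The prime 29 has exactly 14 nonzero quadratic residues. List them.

1,4,5,6,7,9,13,16,20,22,23,24,25,28

Square k = 1,…,14 (k and 29−k give the same square):
1²=1, 2²=4, 3²=9, 4²=16, 5²=25, 6²≡7, 7²≡20, 8²≡6, 9²≡23, 10²≡13, 11²≡5, 12²≡28, 13²≡24, 14²≡22 (mod 29).
So the quadratic residues mod 29 are {1, 4, 5, 6, 7, 9, 13, 16, 20, 22, 23, 24, 25, 28}.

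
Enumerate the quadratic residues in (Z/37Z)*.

Square k = 1,…,18 (k and 37−k give the same square):
1²=1, 2²=4, 3²=9, 4²=16, 5²=25, 6²=36, 7²≡12, 8²≡27, 9²≡7, 10²≡26, 11²≡10, 12²≡33, 13²≡21, 14²≡11, 15²≡3, 16²≡34, 17²≡30, 18²≡28 (mod 37).
So the quadratic residues mod 37 are {1, 3, 4, 7, 9, 10, 11, 12, 16, 21, 25, 26, 27, 28, 30, 33, 34, 36}.

1 3 4 7 9 10 11 12 16 21 25 26 27 28 30 33 34 36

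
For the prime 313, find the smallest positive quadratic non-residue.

5

(2/313) = +1, so 2 is a residue.
(3/313) = +1, so 3 is a residue.
(4/313) = +1, so 4 is a residue.
(5/313) = −1, so 5 is the smallest positive non-residue mod 313.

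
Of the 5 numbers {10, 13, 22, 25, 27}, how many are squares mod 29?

3

(10/29) = -1 → non-residue.
(13/29) = +1 → QR.
(22/29) = +1 → QR.
(25/29) = +1 → QR.
(27/29) = -1 → non-residue.
Total quadratic residues among the 5: 3.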